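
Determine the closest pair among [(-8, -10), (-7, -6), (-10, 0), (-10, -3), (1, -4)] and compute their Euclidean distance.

Computing all pairwise distances among 5 points:

d((-8, -10), (-7, -6)) = 4.1231
d((-8, -10), (-10, 0)) = 10.198
d((-8, -10), (-10, -3)) = 7.2801
d((-8, -10), (1, -4)) = 10.8167
d((-7, -6), (-10, 0)) = 6.7082
d((-7, -6), (-10, -3)) = 4.2426
d((-7, -6), (1, -4)) = 8.2462
d((-10, 0), (-10, -3)) = 3.0 <-- minimum
d((-10, 0), (1, -4)) = 11.7047
d((-10, -3), (1, -4)) = 11.0454

Closest pair: (-10, 0) and (-10, -3) with distance 3.0

The closest pair is (-10, 0) and (-10, -3) with Euclidean distance 3.0. For 5 points, brute-force pairwise comparison is shown above. For large n, the divide-and-conquer algorithm (sort by x, recurse on halves, check the dividing strip) achieves O(n log n).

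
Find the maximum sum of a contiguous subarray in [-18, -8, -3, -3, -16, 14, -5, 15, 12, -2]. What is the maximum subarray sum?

Using Kadane's algorithm on [-18, -8, -3, -3, -16, 14, -5, 15, 12, -2]:

Scanning through the array:
Position 1 (value -8): max_ending_here = -8, max_so_far = -8
Position 2 (value -3): max_ending_here = -3, max_so_far = -3
Position 3 (value -3): max_ending_here = -3, max_so_far = -3
Position 4 (value -16): max_ending_here = -16, max_so_far = -3
Position 5 (value 14): max_ending_here = 14, max_so_far = 14
Position 6 (value -5): max_ending_here = 9, max_so_far = 14
Position 7 (value 15): max_ending_here = 24, max_so_far = 24
Position 8 (value 12): max_ending_here = 36, max_so_far = 36
Position 9 (value -2): max_ending_here = 34, max_so_far = 36

Maximum subarray: [14, -5, 15, 12]
Maximum sum: 36

The maximum subarray is [14, -5, 15, 12] with sum 36. This subarray runs from index 5 to index 8.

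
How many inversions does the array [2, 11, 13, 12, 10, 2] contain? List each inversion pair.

Finding inversions in [2, 11, 13, 12, 10, 2]:

(1, 4): arr[1]=11 > arr[4]=10
(1, 5): arr[1]=11 > arr[5]=2
(2, 3): arr[2]=13 > arr[3]=12
(2, 4): arr[2]=13 > arr[4]=10
(2, 5): arr[2]=13 > arr[5]=2
(3, 4): arr[3]=12 > arr[4]=10
(3, 5): arr[3]=12 > arr[5]=2
(4, 5): arr[4]=10 > arr[5]=2

Total inversions: 8

The array has 8 inversion(s): (1,4), (1,5), (2,3), (2,4), (2,5), (3,4), (3,5), (4,5). Each pair (i,j) satisfies i < j and arr[i] > arr[j].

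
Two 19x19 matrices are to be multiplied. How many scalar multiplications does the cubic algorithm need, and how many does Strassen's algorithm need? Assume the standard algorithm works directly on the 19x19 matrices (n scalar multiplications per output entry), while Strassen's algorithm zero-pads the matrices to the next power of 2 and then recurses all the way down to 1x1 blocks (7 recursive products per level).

Matrix multiplication for 19x19 matrices:

Strassen's algorithm requires power-of-2 dimensions. Pad 19x19 to 32x32 (next power of 2).

Standard algorithm: 19^3 = 6859 multiplications
Strassen's algorithm: 7^(log2(32)) = 7^5 = 16807 multiplications
Difference: 6859 - 16807 = -9948 (Strassen uses MORE here due to padding overhead — for small or just-over-power-of-2 n, padding can outweigh the per-level savings)

Standard: 6859 multiplications (19^3). Strassen: 16807 multiplications (7^5, after padding to 32x32). Strassen reduces 8 recursive multiplications to 7 at each level.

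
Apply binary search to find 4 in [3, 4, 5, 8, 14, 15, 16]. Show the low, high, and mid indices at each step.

Binary search for 4 in [3, 4, 5, 8, 14, 15, 16]:

lo=0, hi=6, mid=3, arr[mid]=8 -> 8 > 4, search left half
lo=0, hi=2, mid=1, arr[mid]=4 -> Found target at index 1!

Binary search finds 4 at index 1 after 2 comparisons. The search repeatedly halves the search space by comparing with the middle element.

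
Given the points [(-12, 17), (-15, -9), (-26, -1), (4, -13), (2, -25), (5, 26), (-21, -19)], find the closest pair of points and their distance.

Computing all pairwise distances among 7 points:

d((-12, 17), (-15, -9)) = 26.1725
d((-12, 17), (-26, -1)) = 22.8035
d((-12, 17), (4, -13)) = 34.0
d((-12, 17), (2, -25)) = 44.2719
d((-12, 17), (5, 26)) = 19.2354
d((-12, 17), (-21, -19)) = 37.108
d((-15, -9), (-26, -1)) = 13.6015
d((-15, -9), (4, -13)) = 19.4165
d((-15, -9), (2, -25)) = 23.3452
d((-15, -9), (5, 26)) = 40.3113
d((-15, -9), (-21, -19)) = 11.6619 <-- minimum
d((-26, -1), (4, -13)) = 32.311
d((-26, -1), (2, -25)) = 36.8782
d((-26, -1), (5, 26)) = 41.1096
d((-26, -1), (-21, -19)) = 18.6815
d((4, -13), (2, -25)) = 12.1655
d((4, -13), (5, 26)) = 39.0128
d((4, -13), (-21, -19)) = 25.7099
d((2, -25), (5, 26)) = 51.0882
d((2, -25), (-21, -19)) = 23.7697
d((5, 26), (-21, -19)) = 51.9711

Closest pair: (-15, -9) and (-21, -19) with distance 11.6619

The closest pair is (-15, -9) and (-21, -19) with Euclidean distance 11.6619. For 7 points, brute-force pairwise comparison is shown above. For large n, the divide-and-conquer algorithm (sort by x, recurse on halves, check the dividing strip) achieves O(n log n).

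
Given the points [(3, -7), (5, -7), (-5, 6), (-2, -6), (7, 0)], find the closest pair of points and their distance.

Computing all pairwise distances among 5 points:

d((3, -7), (5, -7)) = 2.0 <-- minimum
d((3, -7), (-5, 6)) = 15.2643
d((3, -7), (-2, -6)) = 5.099
d((3, -7), (7, 0)) = 8.0623
d((5, -7), (-5, 6)) = 16.4012
d((5, -7), (-2, -6)) = 7.0711
d((5, -7), (7, 0)) = 7.2801
d((-5, 6), (-2, -6)) = 12.3693
d((-5, 6), (7, 0)) = 13.4164
d((-2, -6), (7, 0)) = 10.8167

Closest pair: (3, -7) and (5, -7) with distance 2.0

The closest pair is (3, -7) and (5, -7) with Euclidean distance 2.0. For 5 points, brute-force pairwise comparison is shown above. For large n, the divide-and-conquer algorithm (sort by x, recurse on halves, check the dividing strip) achieves O(n log n).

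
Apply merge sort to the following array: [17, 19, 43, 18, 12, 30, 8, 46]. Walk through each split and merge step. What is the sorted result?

Merge sort trace:

Split: [17, 19, 43, 18, 12, 30, 8, 46] -> [17, 19, 43, 18] and [12, 30, 8, 46]
  Split: [17, 19, 43, 18] -> [17, 19] and [43, 18]
    Split: [17, 19] -> [17] and [19]
    Merge: [17] + [19] -> [17, 19]
    Split: [43, 18] -> [43] and [18]
    Merge: [43] + [18] -> [18, 43]
  Merge: [17, 19] + [18, 43] -> [17, 18, 19, 43]
  Split: [12, 30, 8, 46] -> [12, 30] and [8, 46]
    Split: [12, 30] -> [12] and [30]
    Merge: [12] + [30] -> [12, 30]
    Split: [8, 46] -> [8] and [46]
    Merge: [8] + [46] -> [8, 46]
  Merge: [12, 30] + [8, 46] -> [8, 12, 30, 46]
Merge: [17, 18, 19, 43] + [8, 12, 30, 46] -> [8, 12, 17, 18, 19, 30, 43, 46]

Final sorted array: [8, 12, 17, 18, 19, 30, 43, 46]

The merge sort proceeds by recursively splitting the array and merging sorted halves.
After all merges, the sorted array is [8, 12, 17, 18, 19, 30, 43, 46].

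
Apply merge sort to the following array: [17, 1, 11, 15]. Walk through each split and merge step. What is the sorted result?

Merge sort trace:

Split: [17, 1, 11, 15] -> [17, 1] and [11, 15]
  Split: [17, 1] -> [17] and [1]
  Merge: [17] + [1] -> [1, 17]
  Split: [11, 15] -> [11] and [15]
  Merge: [11] + [15] -> [11, 15]
Merge: [1, 17] + [11, 15] -> [1, 11, 15, 17]

Final sorted array: [1, 11, 15, 17]

The merge sort proceeds by recursively splitting the array and merging sorted halves.
After all merges, the sorted array is [1, 11, 15, 17].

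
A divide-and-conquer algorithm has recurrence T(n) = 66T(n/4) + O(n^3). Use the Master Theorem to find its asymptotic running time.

Master Theorem for T(n) = 66T(n/4) + O(n^3):

a = 66, b = 4, c = 3
log_b(a) = log_4(66) = 3.0222

Case 1: c = 3 < log_4(66) = 3.0222
T(n) = O(n^(log_4 66))

For T(n) = 66T(n/4) + O(n^3): log_4(66) = 3.0222. This is Case 1 of the Master Theorem (c < log_b(a), work dominated by leaves), giving O(n^(log_4 66)).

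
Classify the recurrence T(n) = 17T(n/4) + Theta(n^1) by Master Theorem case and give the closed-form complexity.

Master Theorem for T(n) = 17T(n/4) + O(n^1):

a = 17, b = 4, c = 1
log_b(a) = log_4(17) = 2.0437

Case 1: c = 1 < log_4(17) = 2.0437
T(n) = O(n^(log_4 17))

For T(n) = 17T(n/4) + O(n^1): log_4(17) = 2.0437. This is Case 1 of the Master Theorem (c < log_b(a), work dominated by leaves), giving O(n^(log_4 17)).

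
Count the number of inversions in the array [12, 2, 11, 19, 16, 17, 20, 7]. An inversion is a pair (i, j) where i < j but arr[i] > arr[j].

Finding inversions in [12, 2, 11, 19, 16, 17, 20, 7]:

(0, 1): arr[0]=12 > arr[1]=2
(0, 2): arr[0]=12 > arr[2]=11
(0, 7): arr[0]=12 > arr[7]=7
(2, 7): arr[2]=11 > arr[7]=7
(3, 4): arr[3]=19 > arr[4]=16
(3, 5): arr[3]=19 > arr[5]=17
(3, 7): arr[3]=19 > arr[7]=7
(4, 7): arr[4]=16 > arr[7]=7
(5, 7): arr[5]=17 > arr[7]=7
(6, 7): arr[6]=20 > arr[7]=7

Total inversions: 10

The array has 10 inversion(s): (0,1), (0,2), (0,7), (2,7), (3,4), (3,5), (3,7), (4,7), (5,7), (6,7). Each pair (i,j) satisfies i < j and arr[i] > arr[j].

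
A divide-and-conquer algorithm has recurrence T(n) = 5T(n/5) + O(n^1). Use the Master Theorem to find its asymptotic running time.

Master Theorem for T(n) = 5T(n/5) + O(n^1):

a = 5, b = 5, c = 1
log_b(a) = log_5(5) = 1.0000

Case 2: c = 1 = log_5(5) = 1.0000
T(n) = O(n^1 log n) = O(n log n)

For T(n) = 5T(n/5) + O(n^1): log_5(5) = 1.0000. This is Case 2 of the Master Theorem (c = log_b(a), equal work at all levels), giving O(n log n).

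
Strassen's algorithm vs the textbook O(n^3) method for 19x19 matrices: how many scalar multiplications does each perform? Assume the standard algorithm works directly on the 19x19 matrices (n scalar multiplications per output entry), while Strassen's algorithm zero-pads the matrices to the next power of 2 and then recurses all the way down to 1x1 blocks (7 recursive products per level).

Matrix multiplication for 19x19 matrices:

Strassen's algorithm requires power-of-2 dimensions. Pad 19x19 to 32x32 (next power of 2).

Standard algorithm: 19^3 = 6859 multiplications
Strassen's algorithm: 7^(log2(32)) = 7^5 = 16807 multiplications
Difference: 6859 - 16807 = -9948 (Strassen uses MORE here due to padding overhead — for small or just-over-power-of-2 n, padding can outweigh the per-level savings)

Standard: 6859 multiplications (19^3). Strassen: 16807 multiplications (7^5, after padding to 32x32). Strassen reduces 8 recursive multiplications to 7 at each level.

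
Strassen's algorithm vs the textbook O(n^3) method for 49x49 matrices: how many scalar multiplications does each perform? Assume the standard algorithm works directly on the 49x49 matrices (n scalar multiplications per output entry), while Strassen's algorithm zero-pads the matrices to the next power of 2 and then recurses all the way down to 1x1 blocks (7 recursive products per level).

Matrix multiplication for 49x49 matrices:

Strassen's algorithm requires power-of-2 dimensions. Pad 49x49 to 64x64 (next power of 2).

Standard algorithm: 49^3 = 117649 multiplications
Strassen's algorithm: 7^(log2(64)) = 7^6 = 117649 multiplications
Savings: 117649 - 117649 = 0 multiplications

Standard: 117649 multiplications (49^3). Strassen: 117649 multiplications (7^6, after padding to 64x64). Strassen reduces 8 recursive multiplications to 7 at each level.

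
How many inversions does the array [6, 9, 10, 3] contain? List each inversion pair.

Finding inversions in [6, 9, 10, 3]:

(0, 3): arr[0]=6 > arr[3]=3
(1, 3): arr[1]=9 > arr[3]=3
(2, 3): arr[2]=10 > arr[3]=3

Total inversions: 3

The array has 3 inversion(s): (0,3), (1,3), (2,3). Each pair (i,j) satisfies i < j and arr[i] > arr[j].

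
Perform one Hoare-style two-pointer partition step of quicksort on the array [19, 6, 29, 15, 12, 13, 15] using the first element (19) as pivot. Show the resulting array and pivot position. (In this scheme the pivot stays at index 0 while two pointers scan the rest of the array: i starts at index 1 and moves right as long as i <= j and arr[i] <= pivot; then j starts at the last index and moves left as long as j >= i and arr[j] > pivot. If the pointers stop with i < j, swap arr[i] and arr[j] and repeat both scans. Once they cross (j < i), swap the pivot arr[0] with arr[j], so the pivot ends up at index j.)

Hoare-style two-pointer partition with pivot = 19:

Initial array: [19, 6, 29, 15, 12, 13, 15]

Pointers start at i = 1, j = 6.
i stops at index 2 (arr[2]=29 > 19), j stops at index 6 (arr[6]=15 <= 19): swap arr[2] and arr[6], array becomes [19, 6, 15, 15, 12, 13, 29]
i ends at 6, j ends at 5: the pointers have crossed (j < i), so scanning stops.

Swap pivot arr[0] with arr[5] to place pivot at position 5: [13, 6, 15, 15, 12, 19, 29]
Pivot position: 5

After partitioning with pivot 19, the array becomes [13, 6, 15, 15, 12, 19, 29]. The pivot is placed at index 5. All elements to the left of the pivot are <= 19, and all elements to the right are > 19.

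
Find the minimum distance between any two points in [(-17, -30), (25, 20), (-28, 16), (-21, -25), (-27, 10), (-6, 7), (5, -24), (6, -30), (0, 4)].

Computing all pairwise distances among 9 points:

d((-17, -30), (25, 20)) = 65.2993
d((-17, -30), (-28, 16)) = 47.2969
d((-17, -30), (-21, -25)) = 6.4031
d((-17, -30), (-27, 10)) = 41.2311
d((-17, -30), (-6, 7)) = 38.6005
d((-17, -30), (5, -24)) = 22.8035
d((-17, -30), (6, -30)) = 23.0
d((-17, -30), (0, 4)) = 38.0132
d((25, 20), (-28, 16)) = 53.1507
d((25, 20), (-21, -25)) = 64.3506
d((25, 20), (-27, 10)) = 52.9528
d((25, 20), (-6, 7)) = 33.6155
d((25, 20), (5, -24)) = 48.3322
d((25, 20), (6, -30)) = 53.4883
d((25, 20), (0, 4)) = 29.6816
d((-28, 16), (-21, -25)) = 41.5933
d((-28, 16), (-27, 10)) = 6.0828 <-- minimum
d((-28, 16), (-6, 7)) = 23.7697
d((-28, 16), (5, -24)) = 51.8556
d((-28, 16), (6, -30)) = 57.2014
d((-28, 16), (0, 4)) = 30.4631
d((-21, -25), (-27, 10)) = 35.5106
d((-21, -25), (-6, 7)) = 35.3412
d((-21, -25), (5, -24)) = 26.0192
d((-21, -25), (6, -30)) = 27.4591
d((-21, -25), (0, 4)) = 35.805
d((-27, 10), (-6, 7)) = 21.2132
d((-27, 10), (5, -24)) = 46.6905
d((-27, 10), (6, -30)) = 51.8556
d((-27, 10), (0, 4)) = 27.6586
d((-6, 7), (5, -24)) = 32.8938
d((-6, 7), (6, -30)) = 38.8973
d((-6, 7), (0, 4)) = 6.7082
d((5, -24), (6, -30)) = 6.0828 <-- minimum
d((5, -24), (0, 4)) = 28.4429
d((6, -30), (0, 4)) = 34.5254

Minimum distance: 6.0828 (tie among 2 pairs: (-28, 16) and (-27, 10); (5, -24) and (6, -30))

The minimum Euclidean distance is 6.0828. There is a tie: 2 pairs achieve this minimum — (-28, 16) and (-27, 10); (5, -24) and (6, -30). Any of these is a valid closest pair. For 9 points, brute-force pairwise comparison is shown above. For large n, the divide-and-conquer algorithm (sort by x, recurse on halves, check the dividing strip) achieves O(n log n).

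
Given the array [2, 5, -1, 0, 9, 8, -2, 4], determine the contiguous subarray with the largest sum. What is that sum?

Using Kadane's algorithm on [2, 5, -1, 0, 9, 8, -2, 4]:

Scanning through the array:
Position 1 (value 5): max_ending_here = 7, max_so_far = 7
Position 2 (value -1): max_ending_here = 6, max_so_far = 7
Position 3 (value 0): max_ending_here = 6, max_so_far = 7
Position 4 (value 9): max_ending_here = 15, max_so_far = 15
Position 5 (value 8): max_ending_here = 23, max_so_far = 23
Position 6 (value -2): max_ending_here = 21, max_so_far = 23
Position 7 (value 4): max_ending_here = 25, max_so_far = 25

Maximum subarray: [2, 5, -1, 0, 9, 8, -2, 4]
Maximum sum: 25

The maximum subarray is [2, 5, -1, 0, 9, 8, -2, 4] with sum 25. This subarray runs from index 0 to index 7.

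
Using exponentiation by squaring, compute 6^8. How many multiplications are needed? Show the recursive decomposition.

Computing 6^8 by squaring (build up from 6^1; each line after the first costs one multiplication):

6^1 = 6
6^2 = (6^1)^2 = 6^2 = 36
6^4 = (6^2)^2 = 36^2 = 1296
6^8 = (6^4)^2 = 1296^2 = 1679616

Result: 1679616
Multiplications needed: 3 (3 lines after 6^1)

6^8 = 1679616. Using exponentiation by squaring, this requires 3 multiplications. The key idea: if the exponent is even, square the half-power; if odd, multiply by the base once.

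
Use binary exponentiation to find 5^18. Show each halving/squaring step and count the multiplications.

Computing 5^18 by squaring (build up from 5^1; each line after the first costs one multiplication):

5^1 = 5
5^2 = (5^1)^2 = 5^2 = 25
5^4 = (5^2)^2 = 25^2 = 625
5^8 = (5^4)^2 = 625^2 = 390625
5^9 = 5 * 5^8 = 5 * 390625 = 1953125
5^18 = (5^9)^2 = 1953125^2 = 3814697265625

Result: 3814697265625
Multiplications needed: 5 (5 lines after 5^1)

5^18 = 3814697265625. Using exponentiation by squaring, this requires 5 multiplications. The key idea: if the exponent is even, square the half-power; if odd, multiply by the base once.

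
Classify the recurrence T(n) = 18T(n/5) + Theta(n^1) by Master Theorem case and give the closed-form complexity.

Master Theorem for T(n) = 18T(n/5) + O(n^1):

a = 18, b = 5, c = 1
log_b(a) = log_5(18) = 1.7959

Case 1: c = 1 < log_5(18) = 1.7959
T(n) = O(n^(log_5 18))

For T(n) = 18T(n/5) + O(n^1): log_5(18) = 1.7959. This is Case 1 of the Master Theorem (c < log_b(a), work dominated by leaves), giving O(n^(log_5 18)).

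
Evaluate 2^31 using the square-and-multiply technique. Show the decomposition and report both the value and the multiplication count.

Computing 2^31 by squaring (build up from 2^1; each line after the first costs one multiplication):

2^1 = 2
2^2 = (2^1)^2 = 2^2 = 4
2^3 = 2 * 2^2 = 2 * 4 = 8
2^6 = (2^3)^2 = 8^2 = 64
2^7 = 2 * 2^6 = 2 * 64 = 128
2^14 = (2^7)^2 = 128^2 = 16384
2^15 = 2 * 2^14 = 2 * 16384 = 32768
2^30 = (2^15)^2 = 32768^2 = 1073741824
2^31 = 2 * 2^30 = 2 * 1073741824 = 2147483648

Result: 2147483648
Multiplications needed: 8 (8 lines after 2^1)

2^31 = 2147483648. Using exponentiation by squaring, this requires 8 multiplications. The key idea: if the exponent is even, square the half-power; if odd, multiply by the base once.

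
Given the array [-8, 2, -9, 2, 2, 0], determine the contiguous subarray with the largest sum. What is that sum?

Using Kadane's algorithm on [-8, 2, -9, 2, 2, 0]:

Scanning through the array:
Position 1 (value 2): max_ending_here = 2, max_so_far = 2
Position 2 (value -9): max_ending_here = -7, max_so_far = 2
Position 3 (value 2): max_ending_here = 2, max_so_far = 2
Position 4 (value 2): max_ending_here = 4, max_so_far = 4
Position 5 (value 0): max_ending_here = 4, max_so_far = 4

Maximum subarray: [2, 2]
Maximum sum: 4

The maximum subarray is [2, 2] with sum 4. This subarray runs from index 3 to index 4.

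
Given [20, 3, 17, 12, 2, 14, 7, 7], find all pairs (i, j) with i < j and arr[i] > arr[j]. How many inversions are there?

Finding inversions in [20, 3, 17, 12, 2, 14, 7, 7]:

(0, 1): arr[0]=20 > arr[1]=3
(0, 2): arr[0]=20 > arr[2]=17
(0, 3): arr[0]=20 > arr[3]=12
(0, 4): arr[0]=20 > arr[4]=2
(0, 5): arr[0]=20 > arr[5]=14
(0, 6): arr[0]=20 > arr[6]=7
(0, 7): arr[0]=20 > arr[7]=7
(1, 4): arr[1]=3 > arr[4]=2
(2, 3): arr[2]=17 > arr[3]=12
(2, 4): arr[2]=17 > arr[4]=2
(2, 5): arr[2]=17 > arr[5]=14
(2, 6): arr[2]=17 > arr[6]=7
(2, 7): arr[2]=17 > arr[7]=7
(3, 4): arr[3]=12 > arr[4]=2
(3, 6): arr[3]=12 > arr[6]=7
(3, 7): arr[3]=12 > arr[7]=7
(5, 6): arr[5]=14 > arr[6]=7
(5, 7): arr[5]=14 > arr[7]=7

Total inversions: 18

The array has 18 inversion(s): (0,1), (0,2), (0,3), (0,4), (0,5), (0,6), (0,7), (1,4), (2,3), (2,4), (2,5), (2,6), (2,7), (3,4), (3,6), (3,7), (5,6), (5,7). Each pair (i,j) satisfies i < j and arr[i] > arr[j].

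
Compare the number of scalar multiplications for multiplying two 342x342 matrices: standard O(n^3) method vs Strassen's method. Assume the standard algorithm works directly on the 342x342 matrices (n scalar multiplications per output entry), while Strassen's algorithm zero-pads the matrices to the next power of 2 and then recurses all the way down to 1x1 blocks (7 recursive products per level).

Matrix multiplication for 342x342 matrices:

Strassen's algorithm requires power-of-2 dimensions. Pad 342x342 to 512x512 (next power of 2).

Standard algorithm: 342^3 = 40001688 multiplications
Strassen's algorithm: 7^(log2(512)) = 7^9 = 40353607 multiplications
Difference: 40001688 - 40353607 = -351919 (Strassen uses MORE here due to padding overhead — for small or just-over-power-of-2 n, padding can outweigh the per-level savings)

Standard: 40001688 multiplications (342^3). Strassen: 40353607 multiplications (7^9, after padding to 512x512). Strassen reduces 8 recursive multiplications to 7 at each level.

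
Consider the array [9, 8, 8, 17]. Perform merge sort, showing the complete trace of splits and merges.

Merge sort trace:

Split: [9, 8, 8, 17] -> [9, 8] and [8, 17]
  Split: [9, 8] -> [9] and [8]
  Merge: [9] + [8] -> [8, 9]
  Split: [8, 17] -> [8] and [17]
  Merge: [8] + [17] -> [8, 17]
Merge: [8, 9] + [8, 17] -> [8, 8, 9, 17]

Final sorted array: [8, 8, 9, 17]

The merge sort proceeds by recursively splitting the array and merging sorted halves.
After all merges, the sorted array is [8, 8, 9, 17].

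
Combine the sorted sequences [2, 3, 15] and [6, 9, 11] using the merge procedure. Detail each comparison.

Merging process:

Compare 2 vs 6: take 2 from left. Merged: [2]
Compare 3 vs 6: take 3 from left. Merged: [2, 3]
Compare 15 vs 6: take 6 from right. Merged: [2, 3, 6]
Compare 15 vs 9: take 9 from right. Merged: [2, 3, 6, 9]
Compare 15 vs 11: take 11 from right. Merged: [2, 3, 6, 9, 11]
Append remaining from left: [15]. Merged: [2, 3, 6, 9, 11, 15]

Final merged array: [2, 3, 6, 9, 11, 15]
Total comparisons: 5

The merged array is [2, 3, 6, 9, 11, 15], requiring 5 comparisons. The merge step runs in O(n) time where n is the total number of elements.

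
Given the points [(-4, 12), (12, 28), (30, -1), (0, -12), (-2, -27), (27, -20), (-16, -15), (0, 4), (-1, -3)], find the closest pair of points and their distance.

Computing all pairwise distances among 9 points:

d((-4, 12), (12, 28)) = 22.6274
d((-4, 12), (30, -1)) = 36.4005
d((-4, 12), (0, -12)) = 24.3311
d((-4, 12), (-2, -27)) = 39.0512
d((-4, 12), (27, -20)) = 44.5533
d((-4, 12), (-16, -15)) = 29.5466
d((-4, 12), (0, 4)) = 8.9443
d((-4, 12), (-1, -3)) = 15.2971
d((12, 28), (30, -1)) = 34.1321
d((12, 28), (0, -12)) = 41.7612
d((12, 28), (-2, -27)) = 56.7539
d((12, 28), (27, -20)) = 50.2892
d((12, 28), (-16, -15)) = 51.3128
d((12, 28), (0, 4)) = 26.8328
d((12, 28), (-1, -3)) = 33.6155
d((30, -1), (0, -12)) = 31.9531
d((30, -1), (-2, -27)) = 41.2311
d((30, -1), (27, -20)) = 19.2354
d((30, -1), (-16, -15)) = 48.0833
d((30, -1), (0, 4)) = 30.4138
d((30, -1), (-1, -3)) = 31.0644
d((0, -12), (-2, -27)) = 15.1327
d((0, -12), (27, -20)) = 28.1603
d((0, -12), (-16, -15)) = 16.2788
d((0, -12), (0, 4)) = 16.0
d((0, -12), (-1, -3)) = 9.0554
d((-2, -27), (27, -20)) = 29.8329
d((-2, -27), (-16, -15)) = 18.4391
d((-2, -27), (0, 4)) = 31.0644
d((-2, -27), (-1, -3)) = 24.0208
d((27, -20), (-16, -15)) = 43.2897
d((27, -20), (0, 4)) = 36.1248
d((27, -20), (-1, -3)) = 32.7567
d((-16, -15), (0, 4)) = 24.8395
d((-16, -15), (-1, -3)) = 19.2094
d((0, 4), (-1, -3)) = 7.0711 <-- minimum

Closest pair: (0, 4) and (-1, -3) with distance 7.0711

The closest pair is (0, 4) and (-1, -3) with Euclidean distance 7.0711. For 9 points, brute-force pairwise comparison is shown above. For large n, the divide-and-conquer algorithm (sort by x, recurse on halves, check the dividing strip) achieves O(n log n).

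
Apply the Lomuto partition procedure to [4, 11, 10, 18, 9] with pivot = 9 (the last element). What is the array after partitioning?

Lomuto partition with pivot = 9:

Initial array: [4, 11, 10, 18, 9]

arr[0]=4 <= 9: swap with position 0, array becomes [4, 11, 10, 18, 9]
arr[1]=11 > 9: no swap
arr[2]=10 > 9: no swap
arr[3]=18 > 9: no swap

Place pivot at position 1: [4, 9, 10, 18, 11]
Pivot position: 1

After partitioning with pivot 9, the array becomes [4, 9, 10, 18, 11]. The pivot is placed at index 1. All elements to the left of the pivot are <= 9, and all elements to the right are > 9.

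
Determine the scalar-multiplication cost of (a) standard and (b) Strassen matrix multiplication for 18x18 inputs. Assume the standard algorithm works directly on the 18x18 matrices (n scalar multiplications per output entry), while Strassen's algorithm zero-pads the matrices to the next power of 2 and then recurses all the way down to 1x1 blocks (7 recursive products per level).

Matrix multiplication for 18x18 matrices:

Strassen's algorithm requires power-of-2 dimensions. Pad 18x18 to 32x32 (next power of 2).

Standard algorithm: 18^3 = 5832 multiplications
Strassen's algorithm: 7^(log2(32)) = 7^5 = 16807 multiplications
Difference: 5832 - 16807 = -10975 (Strassen uses MORE here due to padding overhead — for small or just-over-power-of-2 n, padding can outweigh the per-level savings)

Standard: 5832 multiplications (18^3). Strassen: 16807 multiplications (7^5, after padding to 32x32). Strassen reduces 8 recursive multiplications to 7 at each level.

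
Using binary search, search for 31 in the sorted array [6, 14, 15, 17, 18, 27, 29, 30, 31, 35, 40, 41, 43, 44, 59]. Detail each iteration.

Binary search for 31 in [6, 14, 15, 17, 18, 27, 29, 30, 31, 35, 40, 41, 43, 44, 59]:

lo=0, hi=14, mid=7, arr[mid]=30 -> 30 < 31, search right half
lo=8, hi=14, mid=11, arr[mid]=41 -> 41 > 31, search left half
lo=8, hi=10, mid=9, arr[mid]=35 -> 35 > 31, search left half
lo=8, hi=8, mid=8, arr[mid]=31 -> Found target at index 8!

Binary search finds 31 at index 8 after 4 comparisons. The search repeatedly halves the search space by comparing with the middle element.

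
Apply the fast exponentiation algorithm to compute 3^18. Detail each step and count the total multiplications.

Computing 3^18 by squaring (build up from 3^1; each line after the first costs one multiplication):

3^1 = 3
3^2 = (3^1)^2 = 3^2 = 9
3^4 = (3^2)^2 = 9^2 = 81
3^8 = (3^4)^2 = 81^2 = 6561
3^9 = 3 * 3^8 = 3 * 6561 = 19683
3^18 = (3^9)^2 = 19683^2 = 387420489

Result: 387420489
Multiplications needed: 5 (5 lines after 3^1)

3^18 = 387420489. Using exponentiation by squaring, this requires 5 multiplications. The key idea: if the exponent is even, square the half-power; if odd, multiply by the base once.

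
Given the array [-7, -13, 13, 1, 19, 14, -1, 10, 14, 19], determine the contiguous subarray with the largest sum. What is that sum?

Using Kadane's algorithm on [-7, -13, 13, 1, 19, 14, -1, 10, 14, 19]:

Scanning through the array:
Position 1 (value -13): max_ending_here = -13, max_so_far = -7
Position 2 (value 13): max_ending_here = 13, max_so_far = 13
Position 3 (value 1): max_ending_here = 14, max_so_far = 14
Position 4 (value 19): max_ending_here = 33, max_so_far = 33
Position 5 (value 14): max_ending_here = 47, max_so_far = 47
Position 6 (value -1): max_ending_here = 46, max_so_far = 47
Position 7 (value 10): max_ending_here = 56, max_so_far = 56
Position 8 (value 14): max_ending_here = 70, max_so_far = 70
Position 9 (value 19): max_ending_here = 89, max_so_far = 89

Maximum subarray: [13, 1, 19, 14, -1, 10, 14, 19]
Maximum sum: 89

The maximum subarray is [13, 1, 19, 14, -1, 10, 14, 19] with sum 89. This subarray runs from index 2 to index 9.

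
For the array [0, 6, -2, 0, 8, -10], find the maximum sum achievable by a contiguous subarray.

Using Kadane's algorithm on [0, 6, -2, 0, 8, -10]:

Scanning through the array:
Position 1 (value 6): max_ending_here = 6, max_so_far = 6
Position 2 (value -2): max_ending_here = 4, max_so_far = 6
Position 3 (value 0): max_ending_here = 4, max_so_far = 6
Position 4 (value 8): max_ending_here = 12, max_so_far = 12
Position 5 (value -10): max_ending_here = 2, max_so_far = 12

Maximum subarray: [0, 6, -2, 0, 8]
Maximum sum: 12

The maximum subarray is [0, 6, -2, 0, 8] with sum 12. This subarray runs from index 0 to index 4.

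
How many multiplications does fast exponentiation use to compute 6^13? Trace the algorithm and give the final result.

Computing 6^13 by squaring (build up from 6^1; each line after the first costs one multiplication):

6^1 = 6
6^2 = (6^1)^2 = 6^2 = 36
6^3 = 6 * 6^2 = 6 * 36 = 216
6^6 = (6^3)^2 = 216^2 = 46656
6^12 = (6^6)^2 = 46656^2 = 2176782336
6^13 = 6 * 6^12 = 6 * 2176782336 = 13060694016

Result: 13060694016
Multiplications needed: 5 (5 lines after 6^1)

6^13 = 13060694016. Using exponentiation by squaring, this requires 5 multiplications. The key idea: if the exponent is even, square the half-power; if odd, multiply by the base once.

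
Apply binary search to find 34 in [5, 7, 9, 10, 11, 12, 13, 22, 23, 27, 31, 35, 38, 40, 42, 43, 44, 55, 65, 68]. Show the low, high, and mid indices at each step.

Binary search for 34 in [5, 7, 9, 10, 11, 12, 13, 22, 23, 27, 31, 35, 38, 40, 42, 43, 44, 55, 65, 68]:

lo=0, hi=19, mid=9, arr[mid]=27 -> 27 < 34, search right half
lo=10, hi=19, mid=14, arr[mid]=42 -> 42 > 34, search left half
lo=10, hi=13, mid=11, arr[mid]=35 -> 35 > 34, search left half
lo=10, hi=10, mid=10, arr[mid]=31 -> 31 < 34, search right half
lo=11 > hi=10, target 34 not found

Binary search determines that 34 is not in the array after 4 comparisons. The search space was exhausted without finding the target.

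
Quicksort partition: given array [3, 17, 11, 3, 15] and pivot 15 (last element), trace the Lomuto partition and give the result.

Lomuto partition with pivot = 15:

Initial array: [3, 17, 11, 3, 15]

arr[0]=3 <= 15: swap with position 0, array becomes [3, 17, 11, 3, 15]
arr[1]=17 > 15: no swap
arr[2]=11 <= 15: swap with position 1, array becomes [3, 11, 17, 3, 15]
arr[3]=3 <= 15: swap with position 2, array becomes [3, 11, 3, 17, 15]

Place pivot at position 3: [3, 11, 3, 15, 17]
Pivot position: 3

After partitioning with pivot 15, the array becomes [3, 11, 3, 15, 17]. The pivot is placed at index 3. All elements to the left of the pivot are <= 15, and all elements to the right are > 15.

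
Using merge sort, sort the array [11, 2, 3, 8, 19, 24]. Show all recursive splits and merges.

Merge sort trace:

Split: [11, 2, 3, 8, 19, 24] -> [11, 2, 3] and [8, 19, 24]
  Split: [11, 2, 3] -> [11] and [2, 3]
    Split: [2, 3] -> [2] and [3]
    Merge: [2] + [3] -> [2, 3]
  Merge: [11] + [2, 3] -> [2, 3, 11]
  Split: [8, 19, 24] -> [8] and [19, 24]
    Split: [19, 24] -> [19] and [24]
    Merge: [19] + [24] -> [19, 24]
  Merge: [8] + [19, 24] -> [8, 19, 24]
Merge: [2, 3, 11] + [8, 19, 24] -> [2, 3, 8, 11, 19, 24]

Final sorted array: [2, 3, 8, 11, 19, 24]

The merge sort proceeds by recursively splitting the array and merging sorted halves.
After all merges, the sorted array is [2, 3, 8, 11, 19, 24].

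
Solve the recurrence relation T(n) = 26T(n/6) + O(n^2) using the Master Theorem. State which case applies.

Master Theorem for T(n) = 26T(n/6) + O(n^2):

a = 26, b = 6, c = 2
log_b(a) = log_6(26) = 1.8184

Case 3: c = 2 > log_6(26) = 1.8184
T(n) = O(n^2) = O(n^2)

For T(n) = 26T(n/6) + O(n^2): log_6(26) = 1.8184. This is Case 3 of the Master Theorem (c > log_b(a), work dominated by root), giving O(n^2).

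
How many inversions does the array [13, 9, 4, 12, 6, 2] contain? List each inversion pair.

Finding inversions in [13, 9, 4, 12, 6, 2]:

(0, 1): arr[0]=13 > arr[1]=9
(0, 2): arr[0]=13 > arr[2]=4
(0, 3): arr[0]=13 > arr[3]=12
(0, 4): arr[0]=13 > arr[4]=6
(0, 5): arr[0]=13 > arr[5]=2
(1, 2): arr[1]=9 > arr[2]=4
(1, 4): arr[1]=9 > arr[4]=6
(1, 5): arr[1]=9 > arr[5]=2
(2, 5): arr[2]=4 > arr[5]=2
(3, 4): arr[3]=12 > arr[4]=6
(3, 5): arr[3]=12 > arr[5]=2
(4, 5): arr[4]=6 > arr[5]=2

Total inversions: 12

The array has 12 inversion(s): (0,1), (0,2), (0,3), (0,4), (0,5), (1,2), (1,4), (1,5), (2,5), (3,4), (3,5), (4,5). Each pair (i,j) satisfies i < j and arr[i] > arr[j].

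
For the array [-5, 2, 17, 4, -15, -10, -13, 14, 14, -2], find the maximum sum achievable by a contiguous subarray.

Using Kadane's algorithm on [-5, 2, 17, 4, -15, -10, -13, 14, 14, -2]:

Scanning through the array:
Position 1 (value 2): max_ending_here = 2, max_so_far = 2
Position 2 (value 17): max_ending_here = 19, max_so_far = 19
Position 3 (value 4): max_ending_here = 23, max_so_far = 23
Position 4 (value -15): max_ending_here = 8, max_so_far = 23
Position 5 (value -10): max_ending_here = -2, max_so_far = 23
Position 6 (value -13): max_ending_here = -13, max_so_far = 23
Position 7 (value 14): max_ending_here = 14, max_so_far = 23
Position 8 (value 14): max_ending_here = 28, max_so_far = 28
Position 9 (value -2): max_ending_here = 26, max_so_far = 28

Maximum subarray: [14, 14]
Maximum sum: 28

The maximum subarray is [14, 14] with sum 28. This subarray runs from index 7 to index 8.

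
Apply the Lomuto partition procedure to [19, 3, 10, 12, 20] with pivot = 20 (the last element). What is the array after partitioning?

Lomuto partition with pivot = 20:

Initial array: [19, 3, 10, 12, 20]

arr[0]=19 <= 20: swap with position 0, array becomes [19, 3, 10, 12, 20]
arr[1]=3 <= 20: swap with position 1, array becomes [19, 3, 10, 12, 20]
arr[2]=10 <= 20: swap with position 2, array becomes [19, 3, 10, 12, 20]
arr[3]=12 <= 20: swap with position 3, array becomes [19, 3, 10, 12, 20]

Place pivot at position 4: [19, 3, 10, 12, 20]
Pivot position: 4

After partitioning with pivot 20, the array becomes [19, 3, 10, 12, 20]. The pivot is placed at index 4. All elements to the left of the pivot are <= 20, and all elements to the right are > 20.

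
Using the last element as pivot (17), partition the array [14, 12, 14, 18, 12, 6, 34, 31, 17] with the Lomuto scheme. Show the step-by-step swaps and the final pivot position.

Lomuto partition with pivot = 17:

Initial array: [14, 12, 14, 18, 12, 6, 34, 31, 17]

arr[0]=14 <= 17: swap with position 0, array becomes [14, 12, 14, 18, 12, 6, 34, 31, 17]
arr[1]=12 <= 17: swap with position 1, array becomes [14, 12, 14, 18, 12, 6, 34, 31, 17]
arr[2]=14 <= 17: swap with position 2, array becomes [14, 12, 14, 18, 12, 6, 34, 31, 17]
arr[3]=18 > 17: no swap
arr[4]=12 <= 17: swap with position 3, array becomes [14, 12, 14, 12, 18, 6, 34, 31, 17]
arr[5]=6 <= 17: swap with position 4, array becomes [14, 12, 14, 12, 6, 18, 34, 31, 17]
arr[6]=34 > 17: no swap
arr[7]=31 > 17: no swap

Place pivot at position 5: [14, 12, 14, 12, 6, 17, 34, 31, 18]
Pivot position: 5

After partitioning with pivot 17, the array becomes [14, 12, 14, 12, 6, 17, 34, 31, 18]. The pivot is placed at index 5. All elements to the left of the pivot are <= 17, and all elements to the right are > 17.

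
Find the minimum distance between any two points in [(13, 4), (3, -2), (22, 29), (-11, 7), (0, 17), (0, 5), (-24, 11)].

Computing all pairwise distances among 7 points:

d((13, 4), (3, -2)) = 11.6619
d((13, 4), (22, 29)) = 26.5707
d((13, 4), (-11, 7)) = 24.1868
d((13, 4), (0, 17)) = 18.3848
d((13, 4), (0, 5)) = 13.0384
d((13, 4), (-24, 11)) = 37.6563
d((3, -2), (22, 29)) = 36.3593
d((3, -2), (-11, 7)) = 16.6433
d((3, -2), (0, 17)) = 19.2354
d((3, -2), (0, 5)) = 7.6158 <-- minimum
d((3, -2), (-24, 11)) = 29.9666
d((22, 29), (-11, 7)) = 39.6611
d((22, 29), (0, 17)) = 25.0599
d((22, 29), (0, 5)) = 32.5576
d((22, 29), (-24, 11)) = 49.3964
d((-11, 7), (0, 17)) = 14.8661
d((-11, 7), (0, 5)) = 11.1803
d((-11, 7), (-24, 11)) = 13.6015
d((0, 17), (0, 5)) = 12.0
d((0, 17), (-24, 11)) = 24.7386
d((0, 5), (-24, 11)) = 24.7386

Closest pair: (3, -2) and (0, 5) with distance 7.6158

The closest pair is (3, -2) and (0, 5) with Euclidean distance 7.6158. For 7 points, brute-force pairwise comparison is shown above. For large n, the divide-and-conquer algorithm (sort by x, recurse on halves, check the dividing strip) achieves O(n log n).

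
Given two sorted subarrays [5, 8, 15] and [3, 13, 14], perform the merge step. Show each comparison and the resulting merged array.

Merging process:

Compare 5 vs 3: take 3 from right. Merged: [3]
Compare 5 vs 13: take 5 from left. Merged: [3, 5]
Compare 8 vs 13: take 8 from left. Merged: [3, 5, 8]
Compare 15 vs 13: take 13 from right. Merged: [3, 5, 8, 13]
Compare 15 vs 14: take 14 from right. Merged: [3, 5, 8, 13, 14]
Append remaining from left: [15]. Merged: [3, 5, 8, 13, 14, 15]

Final merged array: [3, 5, 8, 13, 14, 15]
Total comparisons: 5

The merged array is [3, 5, 8, 13, 14, 15], requiring 5 comparisons. The merge step runs in O(n) time where n is the total number of elements.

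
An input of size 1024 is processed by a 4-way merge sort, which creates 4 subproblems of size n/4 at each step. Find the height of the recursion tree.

For divide and conquer with division factor 4:

Problem sizes at each level:
Level 0: 1024
Level 1: 256
Level 2: 64
Level 3: 16
Level 4: 4
Level 5: 1

The root is level 0 and the size-1 base case is level 5 (the tree spans levels 0 through 5, i.e. 6 levels counting the root), so the depth is the number of divisions: log_4(1024) = 5

The recursion tree depth is log_4(1024) = 5. At each level, the problem size is divided by 4, so it takes 5 divisions to reduce to a base case of size 1. The algorithm makes 4 recursive calls at each level.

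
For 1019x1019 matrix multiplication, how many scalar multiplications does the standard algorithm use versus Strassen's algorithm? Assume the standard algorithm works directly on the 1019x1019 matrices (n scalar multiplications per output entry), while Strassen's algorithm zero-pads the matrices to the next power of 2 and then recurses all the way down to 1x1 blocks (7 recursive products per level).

Matrix multiplication for 1019x1019 matrices:

Strassen's algorithm requires power-of-2 dimensions. Pad 1019x1019 to 1024x1024 (next power of 2).

Standard algorithm: 1019^3 = 1058089859 multiplications
Strassen's algorithm: 7^(log2(1024)) = 7^10 = 282475249 multiplications
Savings: 1058089859 - 282475249 = 775614610 multiplications

Standard: 1058089859 multiplications (1019^3). Strassen: 282475249 multiplications (7^10, after padding to 1024x1024). Strassen reduces 8 recursive multiplications to 7 at each level.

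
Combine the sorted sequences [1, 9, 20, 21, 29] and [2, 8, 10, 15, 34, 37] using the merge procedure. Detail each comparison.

Merging process:

Compare 1 vs 2: take 1 from left. Merged: [1]
Compare 9 vs 2: take 2 from right. Merged: [1, 2]
Compare 9 vs 8: take 8 from right. Merged: [1, 2, 8]
Compare 9 vs 10: take 9 from left. Merged: [1, 2, 8, 9]
Compare 20 vs 10: take 10 from right. Merged: [1, 2, 8, 9, 10]
Compare 20 vs 15: take 15 from right. Merged: [1, 2, 8, 9, 10, 15]
Compare 20 vs 34: take 20 from left. Merged: [1, 2, 8, 9, 10, 15, 20]
Compare 21 vs 34: take 21 from left. Merged: [1, 2, 8, 9, 10, 15, 20, 21]
Compare 29 vs 34: take 29 from left. Merged: [1, 2, 8, 9, 10, 15, 20, 21, 29]
Append remaining from right: [34, 37]. Merged: [1, 2, 8, 9, 10, 15, 20, 21, 29, 34, 37]

Final merged array: [1, 2, 8, 9, 10, 15, 20, 21, 29, 34, 37]
Total comparisons: 9

The merged array is [1, 2, 8, 9, 10, 15, 20, 21, 29, 34, 37], requiring 9 comparisons. The merge step runs in O(n) time where n is the total number of elements.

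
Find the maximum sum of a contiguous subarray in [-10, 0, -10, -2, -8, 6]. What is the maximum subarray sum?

Using Kadane's algorithm on [-10, 0, -10, -2, -8, 6]:

Scanning through the array:
Position 1 (value 0): max_ending_here = 0, max_so_far = 0
Position 2 (value -10): max_ending_here = -10, max_so_far = 0
Position 3 (value -2): max_ending_here = -2, max_so_far = 0
Position 4 (value -8): max_ending_here = -8, max_so_far = 0
Position 5 (value 6): max_ending_here = 6, max_so_far = 6

Maximum subarray: [6]
Maximum sum: 6

The maximum subarray is [6] with sum 6. This subarray runs from index 5 to index 5.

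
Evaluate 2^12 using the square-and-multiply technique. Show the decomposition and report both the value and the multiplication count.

Computing 2^12 by squaring (build up from 2^1; each line after the first costs one multiplication):

2^1 = 2
2^2 = (2^1)^2 = 2^2 = 4
2^3 = 2 * 2^2 = 2 * 4 = 8
2^6 = (2^3)^2 = 8^2 = 64
2^12 = (2^6)^2 = 64^2 = 4096

Result: 4096
Multiplications needed: 4 (4 lines after 2^1)

2^12 = 4096. Using exponentiation by squaring, this requires 4 multiplications. The key idea: if the exponent is even, square the half-power; if odd, multiply by the base once.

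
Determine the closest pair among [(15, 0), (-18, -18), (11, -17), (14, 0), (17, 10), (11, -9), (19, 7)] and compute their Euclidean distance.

Computing all pairwise distances among 7 points:

d((15, 0), (-18, -18)) = 37.5899
d((15, 0), (11, -17)) = 17.4642
d((15, 0), (14, 0)) = 1.0 <-- minimum
d((15, 0), (17, 10)) = 10.198
d((15, 0), (11, -9)) = 9.8489
d((15, 0), (19, 7)) = 8.0623
d((-18, -18), (11, -17)) = 29.0172
d((-18, -18), (14, 0)) = 36.7151
d((-18, -18), (17, 10)) = 44.8219
d((-18, -18), (11, -9)) = 30.3645
d((-18, -18), (19, 7)) = 44.6542
d((11, -17), (14, 0)) = 17.2627
d((11, -17), (17, 10)) = 27.6586
d((11, -17), (11, -9)) = 8.0
d((11, -17), (19, 7)) = 25.2982
d((14, 0), (17, 10)) = 10.4403
d((14, 0), (11, -9)) = 9.4868
d((14, 0), (19, 7)) = 8.6023
d((17, 10), (11, -9)) = 19.9249
d((17, 10), (19, 7)) = 3.6056
d((11, -9), (19, 7)) = 17.8885

Closest pair: (15, 0) and (14, 0) with distance 1.0

The closest pair is (15, 0) and (14, 0) with Euclidean distance 1.0. For 7 points, brute-force pairwise comparison is shown above. For large n, the divide-and-conquer algorithm (sort by x, recurse on halves, check the dividing strip) achieves O(n log n).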